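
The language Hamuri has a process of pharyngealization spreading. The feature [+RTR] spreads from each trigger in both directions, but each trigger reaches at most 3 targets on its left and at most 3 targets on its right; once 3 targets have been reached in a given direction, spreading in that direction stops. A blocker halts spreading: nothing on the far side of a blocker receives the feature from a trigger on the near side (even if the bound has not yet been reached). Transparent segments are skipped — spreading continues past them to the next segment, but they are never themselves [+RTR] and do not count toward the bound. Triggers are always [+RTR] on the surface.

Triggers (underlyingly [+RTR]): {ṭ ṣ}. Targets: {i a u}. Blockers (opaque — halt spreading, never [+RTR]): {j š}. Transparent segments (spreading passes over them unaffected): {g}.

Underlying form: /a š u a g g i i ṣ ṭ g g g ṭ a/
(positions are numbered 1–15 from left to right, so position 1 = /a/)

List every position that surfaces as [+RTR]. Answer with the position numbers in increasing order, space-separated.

4 7 8 9 10 14 15

From /ṣ/ at 9 rightward: 10 /ṭ/ is itself a trigger — this domain ends here.
From /ṣ/ at 9 leftward: 8 /i/ → [+RTR]; 7 /i/ → [+RTR]; 6 /g/ transparent; 5 /g/ transparent; 4 /a/ → [+RTR]; bound reached.
From /ṭ/ at 10 rightward: 11 /g/ transparent; 12 /g/ transparent; 13 /g/ transparent; 14 /ṭ/ is itself a trigger — this domain ends here.
From /ṭ/ at 10 leftward: 9 /ṣ/ is itself a trigger — this domain ends here.
From /ṭ/ at 14 rightward: 15 /a/ → [+RTR]; word edge.
From /ṭ/ at 14 leftward: 13 /g/ transparent; 12 /g/ transparent; 11 /g/ transparent; 10 /ṭ/ is itself a trigger — this domain ends here.
Targets with no active source: positions 1 3 stay [-emphatic].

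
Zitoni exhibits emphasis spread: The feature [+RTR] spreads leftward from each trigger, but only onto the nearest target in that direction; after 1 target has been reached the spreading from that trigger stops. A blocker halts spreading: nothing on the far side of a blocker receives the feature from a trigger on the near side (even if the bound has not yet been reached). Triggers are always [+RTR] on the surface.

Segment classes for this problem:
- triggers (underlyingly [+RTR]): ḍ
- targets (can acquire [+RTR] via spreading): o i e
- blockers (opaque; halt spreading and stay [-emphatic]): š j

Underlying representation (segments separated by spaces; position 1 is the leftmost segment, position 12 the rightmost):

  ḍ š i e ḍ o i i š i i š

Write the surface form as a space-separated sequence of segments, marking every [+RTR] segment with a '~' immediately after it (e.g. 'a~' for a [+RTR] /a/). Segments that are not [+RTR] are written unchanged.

ḍ~ š i e~ ḍ~ o i i š i i š

From /ḍ/ at 1 leftward: word edge.
From /ḍ/ at 5 leftward: 4 /e/ → [+RTR]; bound reached.
Targets with no active source: positions 3 6 7 8 10 11 stay [-emphatic].
[+RTR] positions on the surface: 1 4 5.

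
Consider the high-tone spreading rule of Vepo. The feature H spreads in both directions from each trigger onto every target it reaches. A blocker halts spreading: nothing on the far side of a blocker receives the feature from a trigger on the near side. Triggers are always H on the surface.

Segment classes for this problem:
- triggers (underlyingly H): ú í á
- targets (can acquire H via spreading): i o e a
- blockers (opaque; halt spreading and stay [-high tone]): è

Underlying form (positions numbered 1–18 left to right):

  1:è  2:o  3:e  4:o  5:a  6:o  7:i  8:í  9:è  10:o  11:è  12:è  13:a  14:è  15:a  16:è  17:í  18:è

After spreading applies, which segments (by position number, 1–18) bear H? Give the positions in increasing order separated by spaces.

2 3 4 5 6 7 8 17

From /í/ at 8 rightward: 9 /è/ blocks.
From /í/ at 8 leftward: 7 /i/ → H; 6 /o/ → H; 5 /a/ → H; 4 /o/ → H; 3 /e/ → H; 2 /o/ → H; 1 /è/ blocks.
From /í/ at 17 rightward: 18 /è/ blocks.
From /í/ at 17 leftward: 16 /è/ blocks.
Targets with no active source: positions 10 13 15 stay [-high tone].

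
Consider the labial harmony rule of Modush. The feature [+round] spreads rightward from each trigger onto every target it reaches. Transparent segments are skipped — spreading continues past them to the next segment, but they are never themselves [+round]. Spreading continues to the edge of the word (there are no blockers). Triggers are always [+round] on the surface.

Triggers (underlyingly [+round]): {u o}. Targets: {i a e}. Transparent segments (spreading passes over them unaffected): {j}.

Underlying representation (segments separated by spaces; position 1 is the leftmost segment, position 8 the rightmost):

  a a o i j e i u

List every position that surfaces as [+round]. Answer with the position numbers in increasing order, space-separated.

3 4 6 7 8

From /o/ at 3 rightward: 4 /i/ → [+round]; 5 /j/ transparent; 6 /e/ → [+round]; 7 /i/ → [+round]; 8 /u/ is itself a trigger — this domain ends here.
From /u/ at 8 rightward: word edge.
Targets with no active source: positions 1 2 stay [-round].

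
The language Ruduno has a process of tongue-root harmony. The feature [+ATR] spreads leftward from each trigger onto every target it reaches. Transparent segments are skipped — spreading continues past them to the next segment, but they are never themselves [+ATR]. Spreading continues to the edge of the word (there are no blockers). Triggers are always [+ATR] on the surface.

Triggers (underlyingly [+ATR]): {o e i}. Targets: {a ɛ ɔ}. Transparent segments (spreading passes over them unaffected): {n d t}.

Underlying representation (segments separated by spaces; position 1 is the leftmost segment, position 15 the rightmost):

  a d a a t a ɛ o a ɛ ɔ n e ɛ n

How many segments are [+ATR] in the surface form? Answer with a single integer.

10

From /o/ at 8 leftward: 7 /ɛ/ → [+ATR]; 6 /a/ → [+ATR]; 5 /t/ transparent; 4 /a/ → [+ATR]; 3 /a/ → [+ATR]; 2 /d/ transparent; 1 /a/ → [+ATR]; word edge.
From /e/ at 13 leftward: 12 /n/ transparent; 11 /ɔ/ → [+ATR]; 10 /ɛ/ → [+ATR]; 9 /a/ → [+ATR]; 8 /o/ is itself a trigger — this domain ends here.
Target with no active source: position 14 stays [-ATR].
[+ATR] positions on the surface: 1 3 4 6 7 8 9 10 11 13.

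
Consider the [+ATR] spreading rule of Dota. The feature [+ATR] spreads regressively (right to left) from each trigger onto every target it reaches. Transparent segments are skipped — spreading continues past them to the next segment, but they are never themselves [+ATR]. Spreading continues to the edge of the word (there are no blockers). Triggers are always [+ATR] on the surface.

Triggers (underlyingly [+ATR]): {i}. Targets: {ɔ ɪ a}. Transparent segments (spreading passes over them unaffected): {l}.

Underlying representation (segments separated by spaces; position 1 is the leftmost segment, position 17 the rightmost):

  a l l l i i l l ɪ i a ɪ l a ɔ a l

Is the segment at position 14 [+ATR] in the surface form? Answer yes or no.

From /i/ at 5 leftward: 4 /l/ transparent; 3 /l/ transparent; 2 /l/ transparent; 1 /a/ → [+ATR]; word edge.
From /i/ at 6 leftward: 5 /i/ is itself a trigger — this domain ends here.
From /i/ at 10 leftward: 9 /ɪ/ → [+ATR]; 8 /l/ transparent; 7 /l/ transparent; 6 /i/ is itself a trigger — this domain ends here.
Targets with no active source: positions 11 12 14 15 16 stay [-ATR].
[+ATR] positions on the surface: 1 5 6 9 10.

no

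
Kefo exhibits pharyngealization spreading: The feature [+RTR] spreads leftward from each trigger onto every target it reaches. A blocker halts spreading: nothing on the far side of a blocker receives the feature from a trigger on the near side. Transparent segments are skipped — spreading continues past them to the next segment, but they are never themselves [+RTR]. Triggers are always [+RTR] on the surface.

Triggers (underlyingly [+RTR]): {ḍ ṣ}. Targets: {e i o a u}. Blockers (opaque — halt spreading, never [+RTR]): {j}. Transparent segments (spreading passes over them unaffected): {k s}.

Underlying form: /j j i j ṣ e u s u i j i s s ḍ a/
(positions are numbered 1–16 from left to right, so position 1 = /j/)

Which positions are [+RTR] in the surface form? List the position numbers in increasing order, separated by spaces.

From /ṣ/ at 5 leftward: 4 /j/ blocks.
From /ḍ/ at 15 leftward: 14 /s/ transparent; 13 /s/ transparent; 12 /i/ → [+RTR]; 11 /j/ blocks.
Targets with no active source: positions 3 6 7 9 10 16 stay [-emphatic].

5 12 15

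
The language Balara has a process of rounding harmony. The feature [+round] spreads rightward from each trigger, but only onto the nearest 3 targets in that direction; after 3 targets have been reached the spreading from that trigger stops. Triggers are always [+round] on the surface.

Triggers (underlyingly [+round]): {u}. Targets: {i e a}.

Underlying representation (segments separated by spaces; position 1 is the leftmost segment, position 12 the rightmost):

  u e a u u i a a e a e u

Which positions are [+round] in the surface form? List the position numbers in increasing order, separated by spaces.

1 2 3 4 5 6 7 8 12

From /u/ at 1 rightward: 2 /e/ → [+round]; 3 /a/ → [+round]; 4 /u/ is itself a trigger — this domain ends here.
From /u/ at 4 rightward: 5 /u/ is itself a trigger — this domain ends here.
From /u/ at 5 rightward: 6 /i/ → [+round]; 7 /a/ → [+round]; 8 /a/ → [+round]; bound reached.
From /u/ at 12 rightward: word edge.
Targets with no active source: positions 9 10 11 stay [-round].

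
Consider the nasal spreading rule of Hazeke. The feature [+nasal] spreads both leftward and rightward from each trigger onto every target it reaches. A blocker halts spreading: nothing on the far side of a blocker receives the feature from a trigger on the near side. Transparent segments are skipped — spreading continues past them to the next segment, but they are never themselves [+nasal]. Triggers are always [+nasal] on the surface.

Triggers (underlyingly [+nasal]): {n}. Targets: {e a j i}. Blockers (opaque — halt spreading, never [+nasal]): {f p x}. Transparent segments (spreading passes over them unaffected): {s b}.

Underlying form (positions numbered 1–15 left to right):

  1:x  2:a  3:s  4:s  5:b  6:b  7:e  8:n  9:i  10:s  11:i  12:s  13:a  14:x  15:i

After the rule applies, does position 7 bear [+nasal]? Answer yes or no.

From /n/ at 8 rightward: 9 /i/ → [+nasal]; 10 /s/ transparent; 11 /i/ → [+nasal]; 12 /s/ transparent; 13 /a/ → [+nasal]; 14 /x/ blocks.
From /n/ at 8 leftward: 7 /e/ → [+nasal]; 6 /b/ transparent; 5 /b/ transparent; 4 /s/ transparent; 3 /s/ transparent; 2 /a/ → [+nasal]; 1 /x/ blocks.
Target with no active source: position 15 stays [-nasal].
[+nasal] positions on the surface: 2 7 8 9 11 13.

yes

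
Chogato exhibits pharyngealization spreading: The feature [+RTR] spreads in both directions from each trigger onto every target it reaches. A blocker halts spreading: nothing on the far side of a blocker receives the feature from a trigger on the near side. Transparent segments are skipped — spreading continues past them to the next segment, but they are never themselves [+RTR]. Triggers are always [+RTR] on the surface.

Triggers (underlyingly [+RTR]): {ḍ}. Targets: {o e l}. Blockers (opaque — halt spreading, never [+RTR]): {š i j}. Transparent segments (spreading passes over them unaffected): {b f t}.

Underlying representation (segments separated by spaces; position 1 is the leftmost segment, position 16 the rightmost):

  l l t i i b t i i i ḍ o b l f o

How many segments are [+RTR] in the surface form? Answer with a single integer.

From /ḍ/ at 11 rightward: 12 /o/ → [+RTR]; 13 /b/ transparent; 14 /l/ → [+RTR]; 15 /f/ transparent; 16 /o/ → [+RTR]; word edge.
From /ḍ/ at 11 leftward: 10 /i/ blocks.
Targets with no active source: positions 1 2 stay [-emphatic].
[+RTR] positions on the surface: 11 12 14 16.

4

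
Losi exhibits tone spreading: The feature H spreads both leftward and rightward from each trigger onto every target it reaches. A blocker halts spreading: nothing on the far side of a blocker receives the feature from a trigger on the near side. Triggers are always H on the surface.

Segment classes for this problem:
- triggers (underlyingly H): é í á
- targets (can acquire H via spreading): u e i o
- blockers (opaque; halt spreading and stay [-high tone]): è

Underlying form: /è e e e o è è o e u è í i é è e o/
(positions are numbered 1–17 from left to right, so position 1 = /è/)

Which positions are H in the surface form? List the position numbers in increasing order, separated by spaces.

From /í/ at 12 rightward: 13 /i/ → H; 14 /é/ is itself a trigger — this domain ends here.
From /í/ at 12 leftward: 11 /è/ blocks.
From /é/ at 14 rightward: 15 /è/ blocks.
From /é/ at 14 leftward: 13 /i/ → H; 12 /í/ is itself a trigger — this domain ends here.
Targets with no active source: positions 2 3 4 5 8 9 10 16 17 stay [-high tone].

12 13 14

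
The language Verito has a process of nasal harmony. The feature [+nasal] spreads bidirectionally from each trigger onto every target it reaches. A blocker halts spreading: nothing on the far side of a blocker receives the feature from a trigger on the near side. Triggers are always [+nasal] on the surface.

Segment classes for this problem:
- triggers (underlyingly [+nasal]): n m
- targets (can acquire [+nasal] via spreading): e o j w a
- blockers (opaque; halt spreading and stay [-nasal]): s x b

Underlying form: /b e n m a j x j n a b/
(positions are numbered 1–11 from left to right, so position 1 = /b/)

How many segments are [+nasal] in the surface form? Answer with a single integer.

From /n/ at 3 rightward: 4 /m/ is itself a trigger — this domain ends here.
From /n/ at 3 leftward: 2 /e/ → [+nasal]; 1 /b/ blocks.
From /m/ at 4 rightward: 5 /a/ → [+nasal]; 6 /j/ → [+nasal]; 7 /x/ blocks.
From /m/ at 4 leftward: 3 /n/ is itself a trigger — this domain ends here.
From /n/ at 9 rightward: 10 /a/ → [+nasal]; 11 /b/ blocks.
From /n/ at 9 leftward: 8 /j/ → [+nasal]; 7 /x/ blocks.
[+nasal] positions on the surface: 2 3 4 5 6 8 9 10.

8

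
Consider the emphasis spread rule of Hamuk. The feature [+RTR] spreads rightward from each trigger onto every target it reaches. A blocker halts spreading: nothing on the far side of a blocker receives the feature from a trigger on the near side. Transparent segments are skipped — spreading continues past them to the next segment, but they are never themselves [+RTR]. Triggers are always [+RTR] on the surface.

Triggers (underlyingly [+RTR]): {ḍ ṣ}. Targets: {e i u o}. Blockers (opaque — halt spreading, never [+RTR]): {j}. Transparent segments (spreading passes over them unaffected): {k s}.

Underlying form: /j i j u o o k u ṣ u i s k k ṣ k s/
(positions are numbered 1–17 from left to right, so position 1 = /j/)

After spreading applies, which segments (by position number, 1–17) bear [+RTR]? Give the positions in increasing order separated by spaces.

9 10 11 15

From /ṣ/ at 9 rightward: 10 /u/ → [+RTR]; 11 /i/ → [+RTR]; 12 /s/ transparent; 13 /k/ transparent; 14 /k/ transparent; 15 /ṣ/ is itself a trigger — this domain ends here.
From /ṣ/ at 15 rightward: 16 /k/ transparent; 17 /s/ transparent; word edge.
Targets with no active source: positions 2 4 5 6 8 stay [-emphatic].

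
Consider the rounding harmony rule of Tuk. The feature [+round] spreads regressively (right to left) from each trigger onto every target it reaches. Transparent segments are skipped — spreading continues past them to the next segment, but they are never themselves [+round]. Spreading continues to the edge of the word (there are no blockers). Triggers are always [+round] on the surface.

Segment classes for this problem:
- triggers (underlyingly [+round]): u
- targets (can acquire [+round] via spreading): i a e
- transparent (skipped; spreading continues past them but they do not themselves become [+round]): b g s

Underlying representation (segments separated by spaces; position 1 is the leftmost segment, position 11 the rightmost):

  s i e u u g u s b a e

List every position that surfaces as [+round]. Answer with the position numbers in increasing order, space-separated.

From /u/ at 4 leftward: 3 /e/ → [+round]; 2 /i/ → [+round]; 1 /s/ transparent; word edge.
From /u/ at 5 leftward: 4 /u/ is itself a trigger — this domain ends here.
From /u/ at 7 leftward: 6 /g/ transparent; 5 /u/ is itself a trigger — this domain ends here.
Targets with no active source: positions 10 11 stay [-round].

2 3 4 5 7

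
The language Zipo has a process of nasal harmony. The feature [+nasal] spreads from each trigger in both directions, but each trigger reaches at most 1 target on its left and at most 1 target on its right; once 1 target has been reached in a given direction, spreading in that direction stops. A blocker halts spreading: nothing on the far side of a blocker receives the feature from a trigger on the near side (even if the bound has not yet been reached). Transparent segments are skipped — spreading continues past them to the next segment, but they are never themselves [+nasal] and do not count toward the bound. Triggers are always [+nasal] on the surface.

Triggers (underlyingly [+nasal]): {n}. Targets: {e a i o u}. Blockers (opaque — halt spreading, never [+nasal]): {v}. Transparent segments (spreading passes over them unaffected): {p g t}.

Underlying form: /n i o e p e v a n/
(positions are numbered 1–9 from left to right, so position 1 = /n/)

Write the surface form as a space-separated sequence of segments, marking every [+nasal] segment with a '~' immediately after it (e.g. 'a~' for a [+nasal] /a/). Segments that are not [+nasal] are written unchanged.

From /n/ at 1 rightward: 2 /i/ → [+nasal]; bound reached.
From /n/ at 1 leftward: word edge.
From /n/ at 9 rightward: word edge.
From /n/ at 9 leftward: 8 /a/ → [+nasal]; bound reached.
Targets with no active source: positions 3 4 6 stay [-nasal].
[+nasal] positions on the surface: 1 2 8 9.

n~ i~ o e p e v a~ n~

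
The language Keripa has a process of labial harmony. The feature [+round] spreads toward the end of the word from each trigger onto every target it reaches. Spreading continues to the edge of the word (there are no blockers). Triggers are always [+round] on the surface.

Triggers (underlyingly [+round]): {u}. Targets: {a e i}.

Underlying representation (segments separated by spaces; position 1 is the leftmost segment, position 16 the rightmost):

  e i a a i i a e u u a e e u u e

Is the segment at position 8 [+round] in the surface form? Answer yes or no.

no

From /u/ at 9 rightward: 10 /u/ is itself a trigger — this domain ends here.
From /u/ at 10 rightward: 11 /a/ → [+round]; 12 /e/ → [+round]; 13 /e/ → [+round]; 14 /u/ is itself a trigger — this domain ends here.
From /u/ at 14 rightward: 15 /u/ is itself a trigger — this domain ends here.
From /u/ at 15 rightward: 16 /e/ → [+round]; word edge.
Targets with no active source: positions 1 2 3 4 5 6 7 8 stay [-round].
[+round] positions on the surface: 9 10 11 12 13 14 15 16.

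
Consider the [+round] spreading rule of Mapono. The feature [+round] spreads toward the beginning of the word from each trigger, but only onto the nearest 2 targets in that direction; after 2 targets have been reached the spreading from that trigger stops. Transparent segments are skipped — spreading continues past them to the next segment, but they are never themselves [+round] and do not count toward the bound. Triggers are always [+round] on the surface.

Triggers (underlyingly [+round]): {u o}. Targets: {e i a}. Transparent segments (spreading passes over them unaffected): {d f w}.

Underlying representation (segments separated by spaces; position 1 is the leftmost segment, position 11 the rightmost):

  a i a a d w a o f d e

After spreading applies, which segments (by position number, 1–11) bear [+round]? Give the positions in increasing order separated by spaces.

From /o/ at 8 leftward: 7 /a/ → [+round]; 6 /w/ transparent; 5 /d/ transparent; 4 /a/ → [+round]; bound reached.
Targets with no active source: positions 1 2 3 11 stay [-round].

4 7 8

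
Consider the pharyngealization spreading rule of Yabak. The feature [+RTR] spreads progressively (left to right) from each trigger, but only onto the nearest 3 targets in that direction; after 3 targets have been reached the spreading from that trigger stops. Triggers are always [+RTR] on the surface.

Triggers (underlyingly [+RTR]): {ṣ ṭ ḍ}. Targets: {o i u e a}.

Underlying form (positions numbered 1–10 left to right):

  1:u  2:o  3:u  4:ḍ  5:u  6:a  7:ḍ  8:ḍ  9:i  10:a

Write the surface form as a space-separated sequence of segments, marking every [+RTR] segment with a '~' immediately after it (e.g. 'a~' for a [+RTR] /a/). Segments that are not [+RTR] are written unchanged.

u o u ḍ~ u~ a~ ḍ~ ḍ~ i~ a~

From /ḍ/ at 4 rightward: 5 /u/ → [+RTR]; 6 /a/ → [+RTR]; 7 /ḍ/ is itself a trigger — this domain ends here.
From /ḍ/ at 7 rightward: 8 /ḍ/ is itself a trigger — this domain ends here.
From /ḍ/ at 8 rightward: 9 /i/ → [+RTR]; 10 /a/ → [+RTR]; word edge.
Targets with no active source: positions 1 2 3 stay [-emphatic].
[+RTR] positions on the surface: 4 5 6 7 8 9 10.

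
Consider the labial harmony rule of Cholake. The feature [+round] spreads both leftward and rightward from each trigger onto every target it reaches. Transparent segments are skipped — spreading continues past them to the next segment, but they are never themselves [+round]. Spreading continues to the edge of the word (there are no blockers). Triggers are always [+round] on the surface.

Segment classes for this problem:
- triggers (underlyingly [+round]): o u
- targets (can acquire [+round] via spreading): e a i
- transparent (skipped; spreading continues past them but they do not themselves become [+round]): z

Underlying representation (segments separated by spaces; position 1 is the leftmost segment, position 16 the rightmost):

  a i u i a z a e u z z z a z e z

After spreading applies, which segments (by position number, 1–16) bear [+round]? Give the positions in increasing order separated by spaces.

From /u/ at 3 rightward: 4 /i/ → [+round]; 5 /a/ → [+round]; 6 /z/ transparent; 7 /a/ → [+round]; 8 /e/ → [+round]; 9 /u/ is itself a trigger — this domain ends here.
From /u/ at 3 leftward: 2 /i/ → [+round]; 1 /a/ → [+round]; word edge.
From /u/ at 9 rightward: 10 /z/ transparent; 11 /z/ transparent; 12 /z/ transparent; 13 /a/ → [+round]; 14 /z/ transparent; 15 /e/ → [+round]; 16 /z/ transparent; word edge.
From /u/ at 9 leftward: 8 /e/ → [+round]; 7 /a/ → [+round]; 6 /z/ transparent; 5 /a/ → [+round]; 4 /i/ → [+round]; 3 /u/ is itself a trigger — this domain ends here.

1 2 3 4 5 7 8 9 13 15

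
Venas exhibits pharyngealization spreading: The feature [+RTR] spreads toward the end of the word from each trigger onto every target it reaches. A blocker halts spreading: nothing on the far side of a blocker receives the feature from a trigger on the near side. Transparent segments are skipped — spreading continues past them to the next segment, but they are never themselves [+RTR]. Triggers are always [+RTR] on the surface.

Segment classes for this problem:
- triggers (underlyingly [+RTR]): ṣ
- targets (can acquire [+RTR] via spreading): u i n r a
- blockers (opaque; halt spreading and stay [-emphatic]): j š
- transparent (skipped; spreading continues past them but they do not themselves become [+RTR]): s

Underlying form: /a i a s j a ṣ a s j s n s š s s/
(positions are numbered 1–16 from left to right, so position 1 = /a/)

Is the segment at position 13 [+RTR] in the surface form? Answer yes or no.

From /ṣ/ at 7 rightward: 8 /a/ → [+RTR]; 9 /s/ transparent; 10 /j/ blocks.
Targets with no active source: positions 1 2 3 6 12 stay [-emphatic].
[+RTR] positions on the surface: 7 8.

no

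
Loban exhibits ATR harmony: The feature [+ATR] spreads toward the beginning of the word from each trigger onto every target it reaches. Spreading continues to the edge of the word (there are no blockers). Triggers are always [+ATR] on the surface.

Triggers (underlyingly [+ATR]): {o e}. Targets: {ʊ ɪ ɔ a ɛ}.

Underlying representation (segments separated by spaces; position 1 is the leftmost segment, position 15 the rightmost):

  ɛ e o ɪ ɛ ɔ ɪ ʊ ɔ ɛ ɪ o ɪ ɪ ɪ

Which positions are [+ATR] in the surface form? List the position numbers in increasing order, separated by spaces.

From /e/ at 2 leftward: 1 /ɛ/ → [+ATR]; word edge.
From /o/ at 3 leftward: 2 /e/ is itself a trigger — this domain ends here.
From /o/ at 12 leftward: 11 /ɪ/ → [+ATR]; 10 /ɛ/ → [+ATR]; 9 /ɔ/ → [+ATR]; 8 /ʊ/ → [+ATR]; 7 /ɪ/ → [+ATR]; 6 /ɔ/ → [+ATR]; 5 /ɛ/ → [+ATR]; 4 /ɪ/ → [+ATR]; 3 /o/ is itself a trigger — this domain ends here.
Targets with no active source: positions 13 14 15 stay [-ATR].

1 2 3 4 5 6 7 8 9 10 11 12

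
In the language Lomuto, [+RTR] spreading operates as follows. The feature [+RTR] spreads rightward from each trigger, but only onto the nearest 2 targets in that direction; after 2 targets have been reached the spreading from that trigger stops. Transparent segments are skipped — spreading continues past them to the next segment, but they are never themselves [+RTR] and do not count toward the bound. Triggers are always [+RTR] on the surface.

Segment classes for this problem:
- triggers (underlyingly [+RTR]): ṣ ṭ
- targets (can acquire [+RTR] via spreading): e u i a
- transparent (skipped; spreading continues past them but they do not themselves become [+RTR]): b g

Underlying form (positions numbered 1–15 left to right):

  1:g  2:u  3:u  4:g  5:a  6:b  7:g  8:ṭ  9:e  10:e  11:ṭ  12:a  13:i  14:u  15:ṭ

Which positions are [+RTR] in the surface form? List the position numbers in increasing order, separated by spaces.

From /ṭ/ at 8 rightward: 9 /e/ → [+RTR]; 10 /e/ → [+RTR]; bound reached.
From /ṭ/ at 11 rightward: 12 /a/ → [+RTR]; 13 /i/ → [+RTR]; bound reached.
From /ṭ/ at 15 rightward: word edge.
Targets with no active source: positions 2 3 5 14 stay [-emphatic].

8 9 10 11 12 13 15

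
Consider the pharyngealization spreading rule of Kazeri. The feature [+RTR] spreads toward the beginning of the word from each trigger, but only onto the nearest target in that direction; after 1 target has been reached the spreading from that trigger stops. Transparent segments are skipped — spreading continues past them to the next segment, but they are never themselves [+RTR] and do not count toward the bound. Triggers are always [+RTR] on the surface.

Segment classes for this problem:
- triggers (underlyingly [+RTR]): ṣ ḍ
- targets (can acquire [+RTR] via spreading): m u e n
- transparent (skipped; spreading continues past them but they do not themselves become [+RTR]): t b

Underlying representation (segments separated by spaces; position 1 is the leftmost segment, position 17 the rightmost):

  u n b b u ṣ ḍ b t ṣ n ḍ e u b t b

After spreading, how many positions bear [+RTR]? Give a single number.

From /ṣ/ at 6 leftward: 5 /u/ → [+RTR]; bound reached.
From /ḍ/ at 7 leftward: 6 /ṣ/ is itself a trigger — this domain ends here.
From /ṣ/ at 10 leftward: 9 /t/ transparent; 8 /b/ transparent; 7 /ḍ/ is itself a trigger — this domain ends here.
From /ḍ/ at 12 leftward: 11 /n/ → [+RTR]; bound reached.
Targets with no active source: positions 1 2 13 14 stay [-emphatic].
[+RTR] positions on the surface: 5 6 7 10 11 12.

6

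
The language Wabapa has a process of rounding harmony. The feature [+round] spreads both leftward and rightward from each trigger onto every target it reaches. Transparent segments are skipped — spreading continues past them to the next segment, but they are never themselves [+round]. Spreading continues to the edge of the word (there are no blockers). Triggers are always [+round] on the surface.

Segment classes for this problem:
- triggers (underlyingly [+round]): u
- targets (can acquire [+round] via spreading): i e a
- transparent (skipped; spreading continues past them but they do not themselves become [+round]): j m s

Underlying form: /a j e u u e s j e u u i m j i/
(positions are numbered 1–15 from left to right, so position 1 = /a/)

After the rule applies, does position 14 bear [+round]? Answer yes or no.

From /u/ at 4 rightward: 5 /u/ is itself a trigger — this domain ends here.
From /u/ at 4 leftward: 3 /e/ → [+round]; 2 /j/ transparent; 1 /a/ → [+round]; word edge.
From /u/ at 5 rightward: 6 /e/ → [+round]; 7 /s/ transparent; 8 /j/ transparent; 9 /e/ → [+round]; 10 /u/ is itself a trigger — this domain ends here.
From /u/ at 5 leftward: 4 /u/ is itself a trigger — this domain ends here.
From /u/ at 10 rightward: 11 /u/ is itself a trigger — this domain ends here.
From /u/ at 10 leftward: 9 /e/ → [+round]; 8 /j/ transparent; 7 /s/ transparent; 6 /e/ → [+round]; 5 /u/ is itself a trigger — this domain ends here.
From /u/ at 11 rightward: 12 /i/ → [+round]; 13 /m/ transparent; 14 /j/ transparent; 15 /i/ → [+round]; word edge.
From /u/ at 11 leftward: 10 /u/ is itself a trigger — this domain ends here.
[+round] positions on the surface: 1 3 4 5 6 9 10 11 12 15.

no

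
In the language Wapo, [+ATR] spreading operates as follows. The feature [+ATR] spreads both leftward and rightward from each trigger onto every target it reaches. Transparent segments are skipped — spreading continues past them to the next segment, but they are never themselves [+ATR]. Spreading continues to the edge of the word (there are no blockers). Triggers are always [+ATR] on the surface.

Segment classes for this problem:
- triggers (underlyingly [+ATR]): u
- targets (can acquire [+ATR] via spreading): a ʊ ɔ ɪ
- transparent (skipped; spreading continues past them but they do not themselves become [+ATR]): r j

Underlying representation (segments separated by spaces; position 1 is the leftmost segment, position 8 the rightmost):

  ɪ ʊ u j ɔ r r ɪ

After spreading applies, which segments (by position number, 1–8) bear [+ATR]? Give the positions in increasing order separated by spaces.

From /u/ at 3 rightward: 4 /j/ transparent; 5 /ɔ/ → [+ATR]; 6 /r/ transparent; 7 /r/ transparent; 8 /ɪ/ → [+ATR]; word edge.
From /u/ at 3 leftward: 2 /ʊ/ → [+ATR]; 1 /ɪ/ → [+ATR]; word edge.

1 2 3 5 8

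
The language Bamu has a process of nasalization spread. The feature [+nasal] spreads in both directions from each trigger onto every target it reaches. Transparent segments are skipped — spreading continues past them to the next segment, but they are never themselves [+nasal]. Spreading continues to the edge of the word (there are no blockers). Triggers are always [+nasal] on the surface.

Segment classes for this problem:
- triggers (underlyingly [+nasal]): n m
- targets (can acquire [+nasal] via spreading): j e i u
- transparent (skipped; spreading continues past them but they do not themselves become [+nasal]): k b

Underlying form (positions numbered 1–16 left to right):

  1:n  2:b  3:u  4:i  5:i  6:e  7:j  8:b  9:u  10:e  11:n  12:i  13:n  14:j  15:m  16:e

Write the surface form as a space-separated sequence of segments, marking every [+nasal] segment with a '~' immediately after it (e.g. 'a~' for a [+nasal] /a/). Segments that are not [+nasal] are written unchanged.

n~ b u~ i~ i~ e~ j~ b u~ e~ n~ i~ n~ j~ m~ e~

From /n/ at 1 rightward: 2 /b/ transparent; 3 /u/ → [+nasal]; 4 /i/ → [+nasal]; 5 /i/ → [+nasal]; 6 /e/ → [+nasal]; 7 /j/ → [+nasal]; 8 /b/ transparent; 9 /u/ → [+nasal]; 10 /e/ → [+nasal]; 11 /n/ is itself a trigger — this domain ends here.
From /n/ at 1 leftward: word edge.
From /n/ at 11 rightward: 12 /i/ → [+nasal]; 13 /n/ is itself a trigger — this domain ends here.
From /n/ at 11 leftward: 10 /e/ → [+nasal]; 9 /u/ → [+nasal]; 8 /b/ transparent; 7 /j/ → [+nasal]; 6 /e/ → [+nasal]; 5 /i/ → [+nasal]; 4 /i/ → [+nasal]; 3 /u/ → [+nasal]; 2 /b/ transparent; 1 /n/ is itself a trigger — this domain ends here.
From /n/ at 13 rightward: 14 /j/ → [+nasal]; 15 /m/ is itself a trigger — this domain ends here.
From /n/ at 13 leftward: 12 /i/ → [+nasal]; 11 /n/ is itself a trigger — this domain ends here.
From /m/ at 15 rightward: 16 /e/ → [+nasal]; word edge.
From /m/ at 15 leftward: 14 /j/ → [+nasal]; 13 /n/ is itself a trigger — this domain ends here.
[+nasal] positions on the surface: 1 3 4 5 6 7 9 10 11 12 13 14 15 16.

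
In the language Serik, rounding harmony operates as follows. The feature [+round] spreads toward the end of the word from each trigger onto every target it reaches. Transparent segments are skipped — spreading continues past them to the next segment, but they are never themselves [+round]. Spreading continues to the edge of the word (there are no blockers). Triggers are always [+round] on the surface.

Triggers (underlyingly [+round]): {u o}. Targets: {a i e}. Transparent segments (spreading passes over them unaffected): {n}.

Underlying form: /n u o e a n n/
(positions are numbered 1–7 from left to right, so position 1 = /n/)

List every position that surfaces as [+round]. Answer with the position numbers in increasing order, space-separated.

From /u/ at 2 rightward: 3 /o/ is itself a trigger — this domain ends here.
From /o/ at 3 rightward: 4 /e/ → [+round]; 5 /a/ → [+round]; 6 /n/ transparent; 7 /n/ transparent; word edge.

2 3 4 5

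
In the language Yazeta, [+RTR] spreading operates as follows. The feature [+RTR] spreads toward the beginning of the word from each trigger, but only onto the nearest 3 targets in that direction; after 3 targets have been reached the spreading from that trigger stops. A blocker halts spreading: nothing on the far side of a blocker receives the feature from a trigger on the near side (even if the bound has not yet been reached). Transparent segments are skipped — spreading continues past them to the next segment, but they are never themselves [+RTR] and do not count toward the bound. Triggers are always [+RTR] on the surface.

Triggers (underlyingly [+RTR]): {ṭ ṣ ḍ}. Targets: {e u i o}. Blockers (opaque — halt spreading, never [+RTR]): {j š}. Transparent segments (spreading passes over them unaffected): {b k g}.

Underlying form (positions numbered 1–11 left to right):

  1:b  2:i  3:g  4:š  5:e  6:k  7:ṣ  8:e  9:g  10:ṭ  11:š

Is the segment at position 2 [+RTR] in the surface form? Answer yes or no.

From /ṣ/ at 7 leftward: 6 /k/ transparent; 5 /e/ → [+RTR]; 4 /š/ blocks.
From /ṭ/ at 10 leftward: 9 /g/ transparent; 8 /e/ → [+RTR]; 7 /ṣ/ is itself a trigger — this domain ends here.
Target with no active source: position 2 stays [-emphatic].
[+RTR] positions on the surface: 5 7 8 10.

no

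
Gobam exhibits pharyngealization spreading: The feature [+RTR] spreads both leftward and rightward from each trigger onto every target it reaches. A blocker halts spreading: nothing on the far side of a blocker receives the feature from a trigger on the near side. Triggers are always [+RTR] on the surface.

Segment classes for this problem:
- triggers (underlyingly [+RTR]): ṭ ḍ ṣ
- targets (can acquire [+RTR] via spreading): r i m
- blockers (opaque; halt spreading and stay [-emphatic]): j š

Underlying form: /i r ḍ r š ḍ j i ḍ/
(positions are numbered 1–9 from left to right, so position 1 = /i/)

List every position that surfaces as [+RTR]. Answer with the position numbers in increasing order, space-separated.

From /ḍ/ at 3 rightward: 4 /r/ → [+RTR]; 5 /š/ blocks.
From /ḍ/ at 3 leftward: 2 /r/ → [+RTR]; 1 /i/ → [+RTR]; word edge.
From /ḍ/ at 6 rightward: 7 /j/ blocks.
From /ḍ/ at 6 leftward: 5 /š/ blocks.
From /ḍ/ at 9 rightward: word edge.
From /ḍ/ at 9 leftward: 8 /i/ → [+RTR]; 7 /j/ blocks.

1 2 3 4 6 8 9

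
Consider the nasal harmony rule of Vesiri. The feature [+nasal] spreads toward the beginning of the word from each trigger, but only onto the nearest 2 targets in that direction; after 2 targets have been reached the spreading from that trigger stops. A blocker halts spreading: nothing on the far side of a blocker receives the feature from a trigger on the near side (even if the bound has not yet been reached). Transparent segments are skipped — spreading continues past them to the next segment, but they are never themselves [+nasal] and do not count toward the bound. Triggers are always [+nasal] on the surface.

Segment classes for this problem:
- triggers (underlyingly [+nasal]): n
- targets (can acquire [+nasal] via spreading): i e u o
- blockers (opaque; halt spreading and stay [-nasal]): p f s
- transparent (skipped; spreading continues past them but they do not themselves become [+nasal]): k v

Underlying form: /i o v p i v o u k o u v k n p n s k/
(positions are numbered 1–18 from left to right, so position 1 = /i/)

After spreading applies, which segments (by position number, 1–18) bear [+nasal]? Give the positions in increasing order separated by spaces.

From /n/ at 14 leftward: 13 /k/ transparent; 12 /v/ transparent; 11 /u/ → [+nasal]; 10 /o/ → [+nasal]; bound reached.
From /n/ at 16 leftward: 15 /p/ blocks.
Targets with no active source: positions 1 2 5 7 8 stay [-nasal].

10 11 14 16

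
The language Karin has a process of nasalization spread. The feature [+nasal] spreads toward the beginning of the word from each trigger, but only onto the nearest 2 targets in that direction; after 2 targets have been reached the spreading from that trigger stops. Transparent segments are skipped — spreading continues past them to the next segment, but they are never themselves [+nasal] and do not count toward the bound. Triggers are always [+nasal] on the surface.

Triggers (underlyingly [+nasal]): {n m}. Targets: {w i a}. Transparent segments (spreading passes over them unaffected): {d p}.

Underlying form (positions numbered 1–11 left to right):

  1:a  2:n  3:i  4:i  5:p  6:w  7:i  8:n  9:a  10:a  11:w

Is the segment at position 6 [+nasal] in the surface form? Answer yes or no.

yes

From /n/ at 2 leftward: 1 /a/ → [+nasal]; word edge.
From /n/ at 8 leftward: 7 /i/ → [+nasal]; 6 /w/ → [+nasal]; bound reached.
Targets with no active source: positions 3 4 9 10 11 stay [-nasal].
[+nasal] positions on the surface: 1 2 6 7 8.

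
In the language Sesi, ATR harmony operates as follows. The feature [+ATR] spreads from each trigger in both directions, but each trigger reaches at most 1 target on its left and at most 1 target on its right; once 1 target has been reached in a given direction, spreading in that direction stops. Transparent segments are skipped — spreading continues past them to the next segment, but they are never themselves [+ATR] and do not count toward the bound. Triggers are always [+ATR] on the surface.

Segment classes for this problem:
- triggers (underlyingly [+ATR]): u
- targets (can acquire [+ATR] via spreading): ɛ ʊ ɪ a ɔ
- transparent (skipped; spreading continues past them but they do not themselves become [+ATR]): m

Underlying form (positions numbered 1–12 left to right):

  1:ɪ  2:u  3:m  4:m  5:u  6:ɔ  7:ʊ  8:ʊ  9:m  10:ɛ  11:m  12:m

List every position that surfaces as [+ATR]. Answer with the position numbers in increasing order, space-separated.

From /u/ at 2 rightward: 3 /m/ transparent; 4 /m/ transparent; 5 /u/ is itself a trigger — this domain ends here.
From /u/ at 2 leftward: 1 /ɪ/ → [+ATR]; bound reached.
From /u/ at 5 rightward: 6 /ɔ/ → [+ATR]; bound reached.
From /u/ at 5 leftward: 4 /m/ transparent; 3 /m/ transparent; 2 /u/ is itself a trigger — this domain ends here.
Targets with no active source: positions 7 8 10 stay [-ATR].

1 2 5 6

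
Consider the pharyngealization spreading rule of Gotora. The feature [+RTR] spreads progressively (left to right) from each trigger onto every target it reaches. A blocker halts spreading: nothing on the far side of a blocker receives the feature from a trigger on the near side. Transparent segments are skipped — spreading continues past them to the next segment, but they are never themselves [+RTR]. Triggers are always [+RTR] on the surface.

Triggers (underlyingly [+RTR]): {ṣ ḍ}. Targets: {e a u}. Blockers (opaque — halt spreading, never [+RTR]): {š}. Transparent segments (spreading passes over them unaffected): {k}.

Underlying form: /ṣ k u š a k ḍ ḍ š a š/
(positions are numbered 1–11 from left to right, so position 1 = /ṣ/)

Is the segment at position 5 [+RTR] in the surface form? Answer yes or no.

From /ṣ/ at 1 rightward: 2 /k/ transparent; 3 /u/ → [+RTR]; 4 /š/ blocks.
From /ḍ/ at 7 rightward: 8 /ḍ/ is itself a trigger — this domain ends here.
From /ḍ/ at 8 rightward: 9 /š/ blocks.
Targets with no active source: positions 5 10 stay [-emphatic].
[+RTR] positions on the surface: 1 3 7 8.

no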